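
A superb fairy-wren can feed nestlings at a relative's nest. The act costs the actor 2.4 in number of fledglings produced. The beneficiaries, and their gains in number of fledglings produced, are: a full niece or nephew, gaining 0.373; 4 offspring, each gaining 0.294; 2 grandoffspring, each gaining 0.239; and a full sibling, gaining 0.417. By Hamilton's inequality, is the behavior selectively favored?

Hamilton's rule: the trait is favored when the sum of r·B over every recipient exceeds the actor's cost C.
r to a full niece or nephew = 0.25 (full aunt/uncle↔niece/nephew: two paths of length 3 through the shared grandparent pair: r = 2·(1/2)^3 = 1/4).
r to an offspring = 1/2 (one parent–offspring link: r = (1/2)^1 = 1/2).
r to a grandoffspring = 0.25 (two parent–offspring links: r = (1/2)^2 = 1/4).
r to a full sibling = 1/2 (full sibs share both parents — two paths of length 2: r = 2·(1/2)^2 = 1/2).
Summing one r·B term per recipient: 1·0.25·0.373 + 4·0.5·0.294 + 2·0.25·0.239 + 1·0.5·0.417 = 1.00925.
1.00925 < 2.4: the indirect benefit is less than the cost.

No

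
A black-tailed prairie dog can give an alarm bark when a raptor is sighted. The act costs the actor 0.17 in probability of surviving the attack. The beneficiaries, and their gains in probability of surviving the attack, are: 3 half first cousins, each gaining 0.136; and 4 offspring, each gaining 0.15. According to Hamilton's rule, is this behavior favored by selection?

Hamilton's rule: the trait is favored when the sum of r·B over every recipient exceeds the actor's cost C.
r to a half first cousin = 0.0625 (half first cousins share one grandparent — one path of length 4: r = (1/2)^4 = 1/16).
r to an offspring = 1/2 (one parent–offspring link: r = (1/2)^1 = 1/2).
Summing one r·B term per recipient: 3·0.0625·0.136 + 4·0.5·0.15 = 0.3255.
0.3255 > 0.17: the indirect benefit exceeds the cost.

Yes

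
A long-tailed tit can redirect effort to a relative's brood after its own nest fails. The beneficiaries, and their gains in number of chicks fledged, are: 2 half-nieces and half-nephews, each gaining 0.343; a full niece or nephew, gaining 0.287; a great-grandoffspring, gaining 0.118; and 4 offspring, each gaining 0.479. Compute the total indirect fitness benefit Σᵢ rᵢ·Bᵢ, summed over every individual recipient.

r to a half-niece or half-nephew = 0.125 (half-aunt/uncle↔niece/nephew: one path of length 3: r = (1/2)^3 = 1/8).
r to a full niece or nephew = 0.25 (full aunt/uncle↔niece/nephew: two paths of length 3 through the shared grandparent pair: r = 2·(1/2)^3 = 1/4).
r to a great-grandoffspring = 1/8 (three parent–offspring links: r = (1/2)^3 = 1/8).
r to an offspring = 0.5 (one parent–offspring link: r = (1/2)^1 = 1/2).
Summing one r·B term per recipient: 2·0.125·0.343 + 1·0.25·0.287 + 1·0.125·0.118 + 4·0.5·0.479 = 1.13025.

1.13025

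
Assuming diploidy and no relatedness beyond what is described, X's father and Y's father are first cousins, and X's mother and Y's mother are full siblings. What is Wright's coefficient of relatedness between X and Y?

Wright's path rule: contributions from independent ancestry routes add.
X and Y are related in two ways: second cousins through their fathers (r = 1/32) and first cousins through their mothers (r = 1/8).
r = 1/32 + 1/8 = 5/32 = 0.15625.

0.15625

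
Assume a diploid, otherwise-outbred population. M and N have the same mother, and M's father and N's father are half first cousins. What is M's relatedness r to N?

0.265625

Wright's path rule: contributions from independent ancestry routes add.
M and N are related in two ways: half-sibs through their shared mother (r = 1/4) and half second cousins through their fathers (r = 1/64).
r = 1/4 + 1/64 = 0.265625.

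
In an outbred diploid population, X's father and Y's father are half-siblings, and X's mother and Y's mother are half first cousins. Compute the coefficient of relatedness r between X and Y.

0.078125

Relatedness sums over independent paths through distinct common ancestors.
X and Y are related in two ways: half first cousins through their fathers (r = 1/16) and half second cousins through their mothers (r = 1/64).
r = 1/16 + 1/64 = 0.078125.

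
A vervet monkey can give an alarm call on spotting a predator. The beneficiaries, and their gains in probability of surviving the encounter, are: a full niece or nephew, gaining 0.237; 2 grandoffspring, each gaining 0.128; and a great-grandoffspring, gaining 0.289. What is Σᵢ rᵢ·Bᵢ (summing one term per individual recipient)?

0.159375

r to a full niece or nephew = 0.25 (full aunt/uncle↔niece/nephew: two paths of length 3 through the shared grandparent pair: r = 2·(1/2)^3 = 1/4).
r to a grandoffspring = 0.25 (two parent–offspring links: r = (1/2)^2 = 1/4).
r to a great-grandoffspring = 0.125 (three parent–offspring links: r = (1/2)^3 = 1/8).
Summing one r·B term per recipient: 1·0.25·0.237 + 2·0.25·0.128 + 1·0.125·0.289 = 0.159375.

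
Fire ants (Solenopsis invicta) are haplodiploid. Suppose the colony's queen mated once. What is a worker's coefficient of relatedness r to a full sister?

0.75

Haplodiploid full sisters inherit their father's entire haploid genome identically (contributing 1/2) and on average half of their mother's contribution (1/2 · 1/2 = 1/4); r = 1/2 + 1/4 = 3/4.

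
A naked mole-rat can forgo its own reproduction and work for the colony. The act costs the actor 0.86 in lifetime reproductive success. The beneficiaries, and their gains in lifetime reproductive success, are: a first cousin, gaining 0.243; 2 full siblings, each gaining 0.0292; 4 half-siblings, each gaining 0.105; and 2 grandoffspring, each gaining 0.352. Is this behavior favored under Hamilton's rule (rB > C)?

No

Hamilton's rule: the trait is favored when the sum of r·B over every recipient exceeds the actor's cost C.
r to a first cousin = 1/8 (first cousins share one grandparent pair — two paths of length 4: r = 2·(1/2)^4 = 1/8).
r to a full sibling = 0.5 (full sibs share both parents — two paths of length 2: r = 2·(1/2)^2 = 1/2).
r to a half-sibling = 1/4 (half-sibs share one parent — one path of length 2: r = (1/2)^2 = 1/4).
r to a grandoffspring = 0.25 (two parent–offspring links: r = (1/2)^2 = 1/4).
Summing one r·B term per recipient: 1·0.125·0.243 + 2·0.5·0.0292 + 4·0.25·0.105 + 2·0.25·0.352 = 0.340575.
0.340575 < 0.86: the indirect benefit is less than the cost.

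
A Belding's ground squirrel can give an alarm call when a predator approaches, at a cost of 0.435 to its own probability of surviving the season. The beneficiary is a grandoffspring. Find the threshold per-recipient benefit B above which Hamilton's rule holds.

r to a grandoffspring = 0.25 (two parent–offspring links: r = (1/2)^2 = 1/4).
Hamilton's rule with n recipients of equal r: n·r·B > C, so B > C/(n·r) = 0.435/(1·0.25) = 1.74.

1.74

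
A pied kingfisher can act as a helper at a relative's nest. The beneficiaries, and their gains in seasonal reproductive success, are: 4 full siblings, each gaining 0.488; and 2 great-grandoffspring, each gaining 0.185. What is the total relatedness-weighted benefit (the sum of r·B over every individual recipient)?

1.02225

r to a full sibling = 1/2 (full sibs share both parents — two paths of length 2: r = 2·(1/2)^2 = 1/2).
r to a great-grandoffspring = 0.125 (three parent–offspring links: r = (1/2)^3 = 1/8).
Summing one r·B term per recipient: 4·0.5·0.488 + 2·0.125·0.185 = 1.02225.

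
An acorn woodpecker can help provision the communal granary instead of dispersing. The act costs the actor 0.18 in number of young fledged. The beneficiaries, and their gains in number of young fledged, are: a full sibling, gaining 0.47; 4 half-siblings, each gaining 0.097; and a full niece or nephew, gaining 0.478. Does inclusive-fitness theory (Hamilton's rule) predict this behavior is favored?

Yes

Hamilton's rule: the trait is favored when the sum of r·B over every recipient exceeds the actor's cost C.
r to a full sibling = 0.5 (full sibs share both parents — two paths of length 2: r = 2·(1/2)^2 = 1/2).
r to a half-sibling = 1/4 (half-sibs share one parent — one path of length 2: r = (1/2)^2 = 1/4).
r to a full niece or nephew = 1/4 (full aunt/uncle↔niece/nephew: two paths of length 3 through the shared grandparent pair: r = 2·(1/2)^3 = 1/4).
Summing one r·B term per recipient: 1·0.5·0.47 + 4·0.25·0.097 + 1·0.25·0.478 = 0.4515.
0.4515 > 0.18: the indirect benefit exceeds the cost.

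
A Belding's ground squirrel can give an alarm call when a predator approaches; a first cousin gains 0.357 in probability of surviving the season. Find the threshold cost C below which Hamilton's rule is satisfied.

0.044625

r to a first cousin = 1/8 (first cousins share one grandparent pair — two paths of length 4: r = 2·(1/2)^4 = 1/8).
Hamilton's rule: n·r·B > C, so the trait is favored while C < n·r·B = 1·0.125·0.357 = 0.044625.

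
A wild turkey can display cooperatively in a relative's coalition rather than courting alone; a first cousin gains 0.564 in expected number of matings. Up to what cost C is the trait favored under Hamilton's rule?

0.0705

r to a first cousin = 1/8 (first cousins share one grandparent pair — two paths of length 4: r = 2·(1/2)^4 = 1/8).
Hamilton's rule: n·r·B > C, so the trait is favored while C < n·r·B = 1·0.125·0.564 = 0.0705.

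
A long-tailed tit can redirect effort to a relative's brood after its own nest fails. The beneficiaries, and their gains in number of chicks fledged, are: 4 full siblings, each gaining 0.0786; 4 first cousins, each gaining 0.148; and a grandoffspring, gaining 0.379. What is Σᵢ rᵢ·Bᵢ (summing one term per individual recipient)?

0.32595

r to a full sibling = 0.5 (full sibs share both parents — two paths of length 2: r = 2·(1/2)^2 = 1/2).
r to a first cousin = 0.125 (first cousins share one grandparent pair — two paths of length 4: r = 2·(1/2)^4 = 1/8).
r to a grandoffspring = 0.25 (two parent–offspring links: r = (1/2)^2 = 1/4).
Summing one r·B term per recipient: 4·0.5·0.0786 + 4·0.125·0.148 + 1·0.25·0.379 = 0.32595.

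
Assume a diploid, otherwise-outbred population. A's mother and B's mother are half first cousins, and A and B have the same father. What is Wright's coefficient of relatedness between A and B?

0.265625

Relatedness sums over independent paths through distinct common ancestors.
A and B are related in two ways: half second cousins through their mothers (r = 1/64) and half-sibs through their shared father (r = 1/4).
r = 1/64 + 1/4 = 17/64 = 0.265625.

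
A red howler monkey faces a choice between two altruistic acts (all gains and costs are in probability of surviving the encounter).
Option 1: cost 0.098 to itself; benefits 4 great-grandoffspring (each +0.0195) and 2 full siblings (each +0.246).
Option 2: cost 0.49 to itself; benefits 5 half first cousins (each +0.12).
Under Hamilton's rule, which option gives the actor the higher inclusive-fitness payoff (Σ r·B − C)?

Option 1

Option 1: r to a great-grandoffspring = 0.125.
Option 1: r to a full sibling = 0.5.
Option 1: Σ r·B − C = (4·0.125·0.0195 + 2·0.5·0.246) − 0.098 = 0.15775.
Option 2: r to a half first cousin = 0.0625.
Option 2: Σ r·B − C = (5·0.0625·0.12) − 0.49 = -0.4525.
Option 1 has the higher net inclusive-fitness payoff.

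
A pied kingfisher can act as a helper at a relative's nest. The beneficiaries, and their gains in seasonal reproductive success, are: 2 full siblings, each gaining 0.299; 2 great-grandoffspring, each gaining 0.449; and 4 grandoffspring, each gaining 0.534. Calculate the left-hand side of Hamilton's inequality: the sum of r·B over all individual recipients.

0.94525

r to a full sibling = 1/2 (full sibs share both parents — two paths of length 2: r = 2·(1/2)^2 = 1/2).
r to a great-grandoffspring = 0.125 (three parent–offspring links: r = (1/2)^3 = 1/8).
r to a grandoffspring = 0.25 (two parent–offspring links: r = (1/2)^2 = 1/4).
Summing one r·B term per recipient: 2·0.5·0.299 + 2·0.125·0.449 + 4·0.25·0.534 = 0.94525.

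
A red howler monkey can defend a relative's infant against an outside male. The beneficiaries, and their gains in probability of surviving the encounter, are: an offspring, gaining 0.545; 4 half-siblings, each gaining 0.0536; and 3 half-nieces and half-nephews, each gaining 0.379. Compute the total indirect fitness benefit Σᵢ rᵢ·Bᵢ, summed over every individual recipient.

0.468225

r to an offspring = 1/2 (one parent–offspring link: r = (1/2)^1 = 1/2).
r to a half-sibling = 0.25 (half-sibs share one parent — one path of length 2: r = (1/2)^2 = 1/4).
r to a half-niece or half-nephew = 1/8 (half-aunt/uncle↔niece/nephew: one path of length 3: r = (1/2)^3 = 1/8).
Summing one r·B term per recipient: 1·0.5·0.545 + 4·0.25·0.0536 + 3·0.125·0.379 = 0.468225.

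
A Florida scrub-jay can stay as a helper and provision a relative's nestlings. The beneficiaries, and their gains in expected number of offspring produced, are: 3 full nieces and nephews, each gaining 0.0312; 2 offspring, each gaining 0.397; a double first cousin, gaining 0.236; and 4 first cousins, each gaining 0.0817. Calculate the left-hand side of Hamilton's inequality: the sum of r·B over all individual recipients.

r to a full niece or nephew = 1/4 (full aunt/uncle↔niece/nephew: two paths of length 3 through the shared grandparent pair: r = 2·(1/2)^3 = 1/4).
r to an offspring = 1/2 (one parent–offspring link: r = (1/2)^1 = 1/2).
r to a double first cousin = 1/4 (double first cousins share both grandparent pairs — four paths of length 4: r = 4·(1/2)^4 = 1/4).
r to a first cousin = 1/8 (first cousins share one grandparent pair — two paths of length 4: r = 2·(1/2)^4 = 1/8).
Summing one r·B term per recipient: 3·0.25·0.0312 + 2·0.5·0.397 + 1·0.25·0.236 + 4·0.125·0.0817 = 0.52025.

0.52025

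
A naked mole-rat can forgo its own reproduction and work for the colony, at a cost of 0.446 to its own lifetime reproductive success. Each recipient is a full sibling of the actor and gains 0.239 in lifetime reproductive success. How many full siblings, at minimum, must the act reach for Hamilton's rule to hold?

r to a full sibling = 1/2 (full sibs share both parents — two paths of length 2: r = 2·(1/2)^2 = 1/2).
Hamilton's rule: n·r·B > C  ⇒  n > C/(r·B) = 0.446/(0.5·0.239) = 3.732.
The smallest integer exceeding 3.732 is 4.

4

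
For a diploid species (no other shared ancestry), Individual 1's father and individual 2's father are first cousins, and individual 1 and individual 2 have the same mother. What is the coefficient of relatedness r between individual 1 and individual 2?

0.28125

Independent pedigree routes through distinct common ancestors add.
Individual 1 and individual 2 are related in two ways: second cousins through their fathers (r = 1/32) and half-sibs through their shared mother (r = 1/4).
r = 1/32 + 1/4 = 9/32 = 0.28125.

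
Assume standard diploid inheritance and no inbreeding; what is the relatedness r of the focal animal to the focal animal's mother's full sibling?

0.25

Each parent–offspring link contributes a factor of 1/2, and independent paths through distinct common ancestors add.
Full aunt/uncle↔niece/nephew: two paths of length 3 through the shared grandparent pair: r = 2·(1/2)^3 = 1/4.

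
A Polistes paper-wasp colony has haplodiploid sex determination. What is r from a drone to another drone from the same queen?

Haploid brothers each carry a random half of the queen's diploid genome, so on average they share half: r = 1/2.

0.5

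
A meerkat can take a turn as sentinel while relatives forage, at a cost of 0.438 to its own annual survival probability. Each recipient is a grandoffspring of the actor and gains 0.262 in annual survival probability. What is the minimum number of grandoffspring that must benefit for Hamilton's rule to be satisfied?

7

r to a grandoffspring = 1/4 (two parent–offspring links: r = (1/2)^2 = 1/4).
Hamilton's rule: n·r·B > C  ⇒  n > C/(r·B) = 0.438/(0.25·0.262) = 6.687.
The smallest integer exceeding 6.687 is 7.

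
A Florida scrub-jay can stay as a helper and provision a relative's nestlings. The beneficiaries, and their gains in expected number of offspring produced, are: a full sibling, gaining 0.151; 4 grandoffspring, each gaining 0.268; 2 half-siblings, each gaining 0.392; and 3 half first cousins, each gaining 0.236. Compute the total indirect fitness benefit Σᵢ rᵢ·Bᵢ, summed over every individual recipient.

0.58375

r to a full sibling = 0.5 (full sibs share both parents — two paths of length 2: r = 2·(1/2)^2 = 1/2).
r to a grandoffspring = 1/4 (two parent–offspring links: r = (1/2)^2 = 1/4).
r to a half-sibling = 0.25 (half-sibs share one parent — one path of length 2: r = (1/2)^2 = 1/4).
r to a half first cousin = 1/16 (half first cousins share one grandparent — one path of length 4: r = (1/2)^4 = 1/16).
Summing one r·B term per recipient: 1·0.5·0.151 + 4·0.25·0.268 + 2·0.25·0.392 + 3·0.0625·0.236 = 0.58375.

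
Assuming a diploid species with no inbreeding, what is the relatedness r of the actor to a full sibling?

0.5

Each parent–offspring link contributes a factor of 1/2, and independent paths through distinct common ancestors add.
Full sibs share both parents — two paths of length 2: r = 2·(1/2)^2 = 1/2.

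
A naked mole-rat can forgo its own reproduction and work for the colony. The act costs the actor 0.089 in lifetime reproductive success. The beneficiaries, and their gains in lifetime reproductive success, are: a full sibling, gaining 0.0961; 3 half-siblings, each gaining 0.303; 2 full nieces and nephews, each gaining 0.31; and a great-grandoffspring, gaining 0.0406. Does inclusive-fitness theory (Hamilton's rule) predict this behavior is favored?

Yes

Hamilton's rule: the trait is favored when the sum of r·B over every recipient exceeds the actor's cost C.
r to a full sibling = 1/2 (full sibs share both parents — two paths of length 2: r = 2·(1/2)^2 = 1/2).
r to a half-sibling = 1/4 (half-sibs share one parent — one path of length 2: r = (1/2)^2 = 1/4).
r to a full niece or nephew = 0.25 (full aunt/uncle↔niece/nephew: two paths of length 3 through the shared grandparent pair: r = 2·(1/2)^3 = 1/4).
r to a great-grandoffspring = 0.125 (three parent–offspring links: r = (1/2)^3 = 1/8).
Summing one r·B term per recipient: 1·0.5·0.0961 + 3·0.25·0.303 + 2·0.25·0.31 + 1·0.125·0.0406 = 0.435375.
0.435375 > 0.089: the indirect benefit exceeds the cost.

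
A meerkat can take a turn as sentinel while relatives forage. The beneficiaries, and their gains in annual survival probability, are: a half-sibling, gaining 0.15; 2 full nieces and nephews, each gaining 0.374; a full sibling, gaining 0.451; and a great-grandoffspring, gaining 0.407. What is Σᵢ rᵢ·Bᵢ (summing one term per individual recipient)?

r to a half-sibling = 0.25 (half-sibs share one parent — one path of length 2: r = (1/2)^2 = 1/4).
r to a full niece or nephew = 1/4 (full aunt/uncle↔niece/nephew: two paths of length 3 through the shared grandparent pair: r = 2·(1/2)^3 = 1/4).
r to a full sibling = 0.5 (full sibs share both parents — two paths of length 2: r = 2·(1/2)^2 = 1/2).
r to a great-grandoffspring = 1/8 (three parent–offspring links: r = (1/2)^3 = 1/8).
Summing one r·B term per recipient: 1·0.25·0.15 + 2·0.25·0.374 + 1·0.5·0.451 + 1·0.125·0.407 = 0.500875.

0.500875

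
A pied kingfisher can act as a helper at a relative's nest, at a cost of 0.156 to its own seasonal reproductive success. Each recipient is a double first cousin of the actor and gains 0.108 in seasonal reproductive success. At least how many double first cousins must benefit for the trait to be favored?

6

r to a double first cousin = 0.25 (double first cousins share both grandparent pairs — four paths of length 4: r = 4·(1/2)^4 = 1/4).
Hamilton's rule: n·r·B > C  ⇒  n > C/(r·B) = 0.156/(0.25·0.108) = 5.778.
The smallest integer exceeding 5.778 is 6.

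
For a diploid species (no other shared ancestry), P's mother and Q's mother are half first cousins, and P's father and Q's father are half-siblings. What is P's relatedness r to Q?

With two independent routes of shared ancestry, r is the sum of the two contributions.
P and Q are related in two ways: half second cousins through their mothers (r = 1/64) and half first cousins through their fathers (r = 1/16).
r = 1/64 + 1/16 = 0.078125.

0.078125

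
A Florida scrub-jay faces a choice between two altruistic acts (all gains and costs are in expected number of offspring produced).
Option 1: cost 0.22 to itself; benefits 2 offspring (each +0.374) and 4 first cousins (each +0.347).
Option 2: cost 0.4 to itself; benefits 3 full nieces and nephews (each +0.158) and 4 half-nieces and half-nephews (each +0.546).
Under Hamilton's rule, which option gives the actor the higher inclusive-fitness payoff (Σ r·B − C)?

Option 1: r to an offspring = 0.5.
Option 1: r to a first cousin = 0.125.
Option 1: Σ r·B − C = (2·0.5·0.374 + 4·0.125·0.347) − 0.22 = 0.3275.
Option 2: r to a full niece or nephew = 0.25.
Option 2: r to a half-niece or half-nephew = 0.125.
Option 2: Σ r·B − C = (3·0.25·0.158 + 4·0.125·0.546) − 0.4 = -0.0085.
Option 1 has the higher net inclusive-fitness payoff.

Option 1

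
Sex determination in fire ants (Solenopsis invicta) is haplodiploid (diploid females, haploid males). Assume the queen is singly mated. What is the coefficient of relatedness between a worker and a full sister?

0.75

Haplodiploid full sisters inherit their father's entire haploid genome identically (contributing 1/2) and on average half of their mother's contribution (1/2 · 1/2 = 1/4); r = 1/2 + 1/4 = 3/4.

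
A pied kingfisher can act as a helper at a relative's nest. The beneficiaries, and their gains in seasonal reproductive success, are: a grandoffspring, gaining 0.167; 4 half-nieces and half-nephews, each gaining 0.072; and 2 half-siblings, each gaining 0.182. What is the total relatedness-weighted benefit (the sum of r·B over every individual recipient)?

0.16875

r to a grandoffspring = 1/4 (two parent–offspring links: r = (1/2)^2 = 1/4).
r to a half-niece or half-nephew = 0.125 (half-aunt/uncle↔niece/nephew: one path of length 3: r = (1/2)^3 = 1/8).
r to a half-sibling = 0.25 (half-sibs share one parent — one path of length 2: r = (1/2)^2 = 1/4).
Summing one r·B term per recipient: 1·0.25·0.167 + 4·0.125·0.072 + 2·0.25·0.182 = 0.16875.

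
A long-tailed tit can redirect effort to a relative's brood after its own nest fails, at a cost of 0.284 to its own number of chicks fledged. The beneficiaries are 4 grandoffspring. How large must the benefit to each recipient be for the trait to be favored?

0.284

r to a grandoffspring = 0.25 (two parent–offspring links: r = (1/2)^2 = 1/4).
Hamilton's rule with n recipients of equal r: n·r·B > C, so B > C/(n·r) = 0.284/(4·0.25) = 0.284.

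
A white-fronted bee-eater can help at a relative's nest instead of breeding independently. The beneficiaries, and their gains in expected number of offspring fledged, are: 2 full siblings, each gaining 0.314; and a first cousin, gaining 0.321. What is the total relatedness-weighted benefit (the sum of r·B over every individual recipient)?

r to a full sibling = 1/2 (full sibs share both parents — two paths of length 2: r = 2·(1/2)^2 = 1/2).
r to a first cousin = 1/8 (first cousins share one grandparent pair — two paths of length 4: r = 2·(1/2)^4 = 1/8).
Summing one r·B term per recipient: 2·0.5·0.314 + 1·0.125·0.321 = 0.354125.

0.354125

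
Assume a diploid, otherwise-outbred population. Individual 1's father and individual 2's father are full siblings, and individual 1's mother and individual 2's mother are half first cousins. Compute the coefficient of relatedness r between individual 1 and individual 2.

0.140625

Independent pedigree routes through distinct common ancestors add.
Individual 1 and individual 2 are related in two ways: first cousins through their fathers (r = 1/8) and half second cousins through their mothers (r = 1/64).
r = 1/8 + 1/64 = 9/64 = 0.140625.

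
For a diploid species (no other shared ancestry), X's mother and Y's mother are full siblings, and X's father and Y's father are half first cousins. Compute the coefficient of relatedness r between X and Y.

0.140625

Wright's path rule: contributions from independent ancestry routes add.
X and Y are related in two ways: first cousins through their mothers (r = 1/8) and half second cousins through their fathers (r = 1/64).
r = 1/8 + 1/64 = 9/64 = 0.140625.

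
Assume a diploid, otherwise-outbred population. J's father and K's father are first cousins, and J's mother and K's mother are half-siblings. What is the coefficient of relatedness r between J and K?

Independent pedigree routes through distinct common ancestors add.
J and K are related in two ways: second cousins through their fathers (r = 1/32) and half first cousins through their mothers (r = 1/16).
r = 1/32 + 1/16 = 3/32 = 0.09375.

0.09375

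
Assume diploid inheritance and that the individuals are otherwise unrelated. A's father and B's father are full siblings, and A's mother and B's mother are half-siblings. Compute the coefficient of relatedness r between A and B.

Wright's path rule: contributions from independent ancestry routes add.
A and B are related in two ways: first cousins through their fathers (r = 1/8) and half first cousins through their mothers (r = 1/16).
r = 1/8 + 1/16 = 0.1875.

0.1875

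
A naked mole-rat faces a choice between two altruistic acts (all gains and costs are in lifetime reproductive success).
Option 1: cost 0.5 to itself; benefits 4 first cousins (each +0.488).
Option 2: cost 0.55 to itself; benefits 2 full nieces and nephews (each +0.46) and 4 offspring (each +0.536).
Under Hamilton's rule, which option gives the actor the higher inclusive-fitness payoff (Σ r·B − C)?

Option 1: r to a first cousin = 0.125.
Option 1: Σ r·B − C = (4·0.125·0.488) − 0.5 = -0.256.
Option 2: r to a full niece or nephew = 0.25.
Option 2: r to an offspring = 0.5.
Option 2: Σ r·B − C = (2·0.25·0.46 + 4·0.5·0.536) − 0.55 = 0.752.
Option 2 has the higher net inclusive-fitness payoff.

Option 2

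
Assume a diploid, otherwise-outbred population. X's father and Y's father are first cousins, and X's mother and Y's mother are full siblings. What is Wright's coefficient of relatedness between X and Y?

Wright's path rule: contributions from independent ancestry routes add.
X and Y are related in two ways: second cousins through their fathers (r = 1/32) and first cousins through their mothers (r = 1/8).
r = 1/32 + 1/8 = 5/32 = 0.15625.

0.15625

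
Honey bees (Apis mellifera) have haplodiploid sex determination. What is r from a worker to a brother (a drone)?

Her haploid brother carries none of their father's genes and a random half of their mother's genome; that half matches the maternal half of her own genome with probability 1/2: r = 1/2 · 1/2 = 1/4.

0.25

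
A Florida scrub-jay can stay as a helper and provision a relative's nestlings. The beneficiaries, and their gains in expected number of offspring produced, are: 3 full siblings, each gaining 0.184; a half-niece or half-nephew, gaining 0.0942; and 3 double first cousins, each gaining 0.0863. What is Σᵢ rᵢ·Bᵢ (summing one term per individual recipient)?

0.3525

r to a full sibling = 0.5 (full sibs share both parents — two paths of length 2: r = 2·(1/2)^2 = 1/2).
r to a half-niece or half-nephew = 1/8 (half-aunt/uncle↔niece/nephew: one path of length 3: r = (1/2)^3 = 1/8).
r to a double first cousin = 0.25 (double first cousins share both grandparent pairs — four paths of length 4: r = 4·(1/2)^4 = 1/4).
Summing one r·B term per recipient: 3·0.5·0.184 + 1·0.125·0.0942 + 3·0.25·0.0863 = 0.3525.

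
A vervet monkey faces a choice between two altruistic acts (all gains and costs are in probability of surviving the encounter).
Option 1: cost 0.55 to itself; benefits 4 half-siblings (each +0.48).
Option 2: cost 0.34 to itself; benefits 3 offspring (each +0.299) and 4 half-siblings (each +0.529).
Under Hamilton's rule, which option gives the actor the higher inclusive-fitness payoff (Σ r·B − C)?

Option 2

Option 1: r to a half-sibling = 0.25.
Option 1: Σ r·B − C = (4·0.25·0.48) − 0.55 = -0.07.
Option 2: r to an offspring = 0.5.
Option 2: r to a half-sibling = 0.25.
Option 2: Σ r·B − C = (3·0.5·0.299 + 4·0.25·0.529) − 0.34 = 0.6375.
Option 2 has the higher net inclusive-fitness payoff.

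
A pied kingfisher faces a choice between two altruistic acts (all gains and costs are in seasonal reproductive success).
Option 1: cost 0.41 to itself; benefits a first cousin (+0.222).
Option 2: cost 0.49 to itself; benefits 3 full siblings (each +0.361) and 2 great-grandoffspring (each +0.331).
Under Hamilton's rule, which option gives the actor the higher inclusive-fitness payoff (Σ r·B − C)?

Option 1: r to a first cousin = 0.125.
Option 1: Σ r·B − C = (1·0.125·0.222) − 0.41 = -0.38225.
Option 2: r to a full sibling = 0.5.
Option 2: r to a great-grandoffspring = 0.125.
Option 2: Σ r·B − C = (3·0.5·0.361 + 2·0.125·0.331) − 0.49 = 0.13425.
Option 2 has the higher net inclusive-fitness payoff.

Option 2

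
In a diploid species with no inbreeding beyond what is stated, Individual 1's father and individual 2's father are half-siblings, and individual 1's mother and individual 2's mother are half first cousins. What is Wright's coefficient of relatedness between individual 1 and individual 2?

0.078125

Independent pedigree routes through distinct common ancestors add.
Individual 1 and individual 2 are related in two ways: half first cousins through their fathers (r = 1/16) and half second cousins through their mothers (r = 1/64).
r = 1/16 + 1/64 = 0.078125.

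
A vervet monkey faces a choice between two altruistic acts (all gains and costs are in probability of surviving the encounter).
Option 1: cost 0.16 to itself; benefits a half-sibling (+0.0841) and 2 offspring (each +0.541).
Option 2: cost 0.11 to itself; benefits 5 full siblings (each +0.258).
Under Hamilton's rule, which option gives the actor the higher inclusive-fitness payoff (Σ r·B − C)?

Option 2

Option 1: r to a half-sibling = 0.25.
Option 1: r to an offspring = 0.5.
Option 1: Σ r·B − C = (1·0.25·0.0841 + 2·0.5·0.541) − 0.16 = 0.402025.
Option 2: r to a full sibling = 0.5.
Option 2: Σ r·B − C = (5·0.5·0.258) − 0.11 = 0.535.
Option 2 has the higher net inclusive-fitness payoff.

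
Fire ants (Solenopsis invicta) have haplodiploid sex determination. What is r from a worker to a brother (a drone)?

0.25

Her haploid brother carries none of their father's genes and a random half of their mother's genome; that half matches the maternal half of her own genome with probability 1/2: r = 1/2 · 1/2 = 1/4.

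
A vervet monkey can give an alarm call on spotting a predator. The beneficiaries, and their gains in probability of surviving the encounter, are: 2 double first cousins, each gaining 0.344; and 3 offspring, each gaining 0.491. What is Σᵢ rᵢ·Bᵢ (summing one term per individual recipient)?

0.9085

r to a double first cousin = 1/4 (double first cousins share both grandparent pairs — four paths of length 4: r = 4·(1/2)^4 = 1/4).
r to an offspring = 1/2 (one parent–offspring link: r = (1/2)^1 = 1/2).
Summing one r·B term per recipient: 2·0.25·0.344 + 3·0.5·0.491 = 0.9085.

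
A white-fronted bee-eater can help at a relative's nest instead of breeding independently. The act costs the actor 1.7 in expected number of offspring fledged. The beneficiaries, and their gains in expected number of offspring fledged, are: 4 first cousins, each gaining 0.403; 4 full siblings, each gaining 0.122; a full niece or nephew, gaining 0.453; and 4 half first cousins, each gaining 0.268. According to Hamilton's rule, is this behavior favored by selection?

No

Hamilton's rule: the trait is favored when the sum of r·B over every recipient exceeds the actor's cost C.
r to a first cousin = 0.125 (first cousins share one grandparent pair — two paths of length 4: r = 2·(1/2)^4 = 1/8).
r to a full sibling = 0.5 (full sibs share both parents — two paths of length 2: r = 2·(1/2)^2 = 1/2).
r to a full niece or nephew = 0.25 (full aunt/uncle↔niece/nephew: two paths of length 3 through the shared grandparent pair: r = 2·(1/2)^3 = 1/4).
r to a half first cousin = 0.0625 (half first cousins share one grandparent — one path of length 4: r = (1/2)^4 = 1/16).
Summing one r·B term per recipient: 4·0.125·0.403 + 4·0.5·0.122 + 1·0.25·0.453 + 4·0.0625·0.268 = 0.62575.
0.62575 < 1.7: the indirect benefit is less than the cost.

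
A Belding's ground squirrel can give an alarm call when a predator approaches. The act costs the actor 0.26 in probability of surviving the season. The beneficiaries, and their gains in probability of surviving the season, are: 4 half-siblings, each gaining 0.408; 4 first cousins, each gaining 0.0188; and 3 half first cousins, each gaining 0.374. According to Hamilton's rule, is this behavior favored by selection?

Hamilton's rule: the trait is favored when the sum of r·B over every recipient exceeds the actor's cost C.
r to a half-sibling = 0.25 (half-sibs share one parent — one path of length 2: r = (1/2)^2 = 1/4).
r to a first cousin = 1/8 (first cousins share one grandparent pair — two paths of length 4: r = 2·(1/2)^4 = 1/8).
r to a half first cousin = 0.0625 (half first cousins share one grandparent — one path of length 4: r = (1/2)^4 = 1/16).
Summing one r·B term per recipient: 4·0.25·0.408 + 4·0.125·0.0188 + 3·0.0625·0.374 = 0.487525.
0.487525 > 0.26: the indirect benefit exceeds the cost.

Yes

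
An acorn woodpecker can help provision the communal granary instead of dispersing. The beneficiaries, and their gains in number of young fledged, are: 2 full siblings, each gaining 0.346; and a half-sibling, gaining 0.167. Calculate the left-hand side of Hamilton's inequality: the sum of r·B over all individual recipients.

r to a full sibling = 1/2 (full sibs share both parents — two paths of length 2: r = 2·(1/2)^2 = 1/2).
r to a half-sibling = 0.25 (half-sibs share one parent — one path of length 2: r = (1/2)^2 = 1/4).
Summing one r·B term per recipient: 2·0.5·0.346 + 1·0.25·0.167 = 0.38775.

0.38775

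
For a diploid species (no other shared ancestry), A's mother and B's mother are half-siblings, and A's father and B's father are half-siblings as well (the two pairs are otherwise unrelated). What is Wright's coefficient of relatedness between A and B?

0.125

With two independent routes of shared ancestry, r is the sum of the two contributions.
A and B are related in two ways: half first cousins through their mothers (r = 1/16) and half first cousins through their fathers (r = 1/16).
r = 1/16 + 1/16 = 1/8 = 0.125.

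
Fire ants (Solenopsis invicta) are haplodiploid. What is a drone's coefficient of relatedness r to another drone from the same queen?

0.5

Haploid brothers each carry a random half of the queen's diploid genome, so on average they share half: r = 1/2.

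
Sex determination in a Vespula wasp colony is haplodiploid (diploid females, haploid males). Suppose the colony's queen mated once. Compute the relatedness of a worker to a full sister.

0.75

Haplodiploid full sisters inherit their father's entire haploid genome identically (contributing 1/2) and on average half of their mother's contribution (1/2 · 1/2 = 1/4); r = 1/2 + 1/4 = 3/4.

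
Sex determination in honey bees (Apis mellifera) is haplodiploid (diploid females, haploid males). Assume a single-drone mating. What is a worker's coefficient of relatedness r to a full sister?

Haplodiploid full sisters inherit their father's entire haploid genome identically (contributing 1/2) and on average half of their mother's contribution (1/2 · 1/2 = 1/4); r = 1/2 + 1/4 = 3/4.

0.75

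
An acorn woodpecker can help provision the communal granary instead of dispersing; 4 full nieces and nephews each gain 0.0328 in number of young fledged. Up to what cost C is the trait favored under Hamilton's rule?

r to a full niece or nephew = 0.25 (full aunt/uncle↔niece/nephew: two paths of length 3 through the shared grandparent pair: r = 2·(1/2)^3 = 1/4).
Hamilton's rule: n·r·B > C, so the trait is favored while C < n·r·B = 4·0.25·0.0328 = 0.0328.

0.0328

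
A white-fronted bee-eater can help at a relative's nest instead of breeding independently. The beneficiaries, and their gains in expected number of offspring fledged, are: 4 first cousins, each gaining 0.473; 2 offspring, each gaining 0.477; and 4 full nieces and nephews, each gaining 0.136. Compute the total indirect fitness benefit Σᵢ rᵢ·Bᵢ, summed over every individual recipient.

r to a first cousin = 0.125 (first cousins share one grandparent pair — two paths of length 4: r = 2·(1/2)^4 = 1/8).
r to an offspring = 1/2 (one parent–offspring link: r = (1/2)^1 = 1/2).
r to a full niece or nephew = 1/4 (full aunt/uncle↔niece/nephew: two paths of length 3 through the shared grandparent pair: r = 2·(1/2)^3 = 1/4).
Summing one r·B term per recipient: 4·0.125·0.473 + 2·0.5·0.477 + 4·0.25·0.136 = 0.8495.

0.8495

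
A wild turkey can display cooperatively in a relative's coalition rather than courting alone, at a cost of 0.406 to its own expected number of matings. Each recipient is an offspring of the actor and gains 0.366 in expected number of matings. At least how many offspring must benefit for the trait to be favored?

r to an offspring = 0.5 (one parent–offspring link: r = (1/2)^1 = 1/2).
Hamilton's rule: n·r·B > C  ⇒  n > C/(r·B) = 0.406/(0.5·0.366) = 2.219.
The smallest integer exceeding 2.219 is 3.

3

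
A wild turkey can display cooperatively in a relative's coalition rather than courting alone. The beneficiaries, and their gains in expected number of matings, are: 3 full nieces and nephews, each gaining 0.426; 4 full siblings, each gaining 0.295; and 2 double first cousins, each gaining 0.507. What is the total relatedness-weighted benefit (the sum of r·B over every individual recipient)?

r to a full niece or nephew = 1/4 (full aunt/uncle↔niece/nephew: two paths of length 3 through the shared grandparent pair: r = 2·(1/2)^3 = 1/4).
r to a full sibling = 1/2 (full sibs share both parents — two paths of length 2: r = 2·(1/2)^2 = 1/2).
r to a double first cousin = 0.25 (double first cousins share both grandparent pairs — four paths of length 4: r = 4·(1/2)^4 = 1/4).
Summing one r·B term per recipient: 3·0.25·0.426 + 4·0.5·0.295 + 2·0.25·0.507 = 1.163.

1.163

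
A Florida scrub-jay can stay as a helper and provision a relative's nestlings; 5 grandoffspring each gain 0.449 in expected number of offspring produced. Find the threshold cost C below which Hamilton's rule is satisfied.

r to a grandoffspring = 0.25 (two parent–offspring links: r = (1/2)^2 = 1/4).
Hamilton's rule: n·r·B > C, so the trait is favored while C < n·r·B = 5·0.25·0.449 = 0.56125.

0.56125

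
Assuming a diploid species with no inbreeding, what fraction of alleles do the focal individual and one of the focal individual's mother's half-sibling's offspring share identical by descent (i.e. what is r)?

0.0625

Each parent–offspring link contributes a factor of 1/2, and independent paths through distinct common ancestors add.
Half first cousins share one grandparent — one path of length 4: r = (1/2)^4 = 1/16.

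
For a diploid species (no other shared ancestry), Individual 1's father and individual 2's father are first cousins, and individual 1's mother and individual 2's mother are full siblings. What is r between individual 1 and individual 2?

0.15625

Independent pedigree routes through distinct common ancestors add.
Individual 1 and individual 2 are related in two ways: second cousins through their fathers (r = 1/32) and first cousins through their mothers (r = 1/8).
r = 1/32 + 1/8 = 0.15625.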